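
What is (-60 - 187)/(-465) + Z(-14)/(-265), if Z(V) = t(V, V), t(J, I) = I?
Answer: 14393/24645 ≈ 0.58401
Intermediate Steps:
Z(V) = V
(-60 - 187)/(-465) + Z(-14)/(-265) = (-60 - 187)/(-465) - 14/(-265) = -247*(-1/465) - 14*(-1/265) = 247/465 + 14/265 = 14393/24645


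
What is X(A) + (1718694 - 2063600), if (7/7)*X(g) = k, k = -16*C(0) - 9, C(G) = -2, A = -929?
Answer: -344883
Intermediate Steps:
k = 23 (k = -16*(-2) - 9 = 32 - 9 = 23)
X(g) = 23
X(A) + (1718694 - 2063600) = 23 + (1718694 - 2063600) = 23 - 344906 = -344883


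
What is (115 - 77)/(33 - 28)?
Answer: 38/5 ≈ 7.6000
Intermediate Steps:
(115 - 77)/(33 - 28) = 38/5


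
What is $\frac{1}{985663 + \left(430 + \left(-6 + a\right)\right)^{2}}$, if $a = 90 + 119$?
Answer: $\frac{1}{1386352} \approx 7.2132 \cdot 10^{-7}$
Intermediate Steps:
$a = 209$
$\frac{1}{985663 + \left(430 + \left(-6 + a\right)\right)^{2}} = \frac{1}{985663 + \left(430 + \left(-6 + 209\right)\right)^{2}} = \frac{1}{985663 + \left(430 + 203\right)^{2}} = \frac{1}{985663 + 633^{2}} = \frac{1}{985663 + 400689} = \frac{1}{1386352}$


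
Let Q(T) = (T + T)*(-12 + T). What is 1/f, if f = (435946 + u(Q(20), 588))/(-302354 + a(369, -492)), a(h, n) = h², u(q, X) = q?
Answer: -166193/436266 ≈ -0.38094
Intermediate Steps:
Q(T) = 2*T*(-12 + T) (Q(T) = (2*T)*(-12 + T) = 2*T*(-12 + T))
f = -436266/166193 (f = (435946 + 2*20*(-12 + 20))/(-302354 + 369²) = (435946 + 2*20*8)/(-302354 + 136161) = (435946 + 320)/(-166193) = 436266*(-1/166193) = -436266/166193 ≈ -2.6251)
1/f = 1/(-436266/166193) = -166193/436266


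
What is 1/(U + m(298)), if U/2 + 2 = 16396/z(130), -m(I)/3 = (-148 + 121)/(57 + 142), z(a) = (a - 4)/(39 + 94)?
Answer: 1791/61986841 ≈ 2.8893e-5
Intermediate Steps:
z(a) = -4/133 + a/133 (z(a) = (-4 + a)/133 = (-4 + a)*(1/133) = -4/133 + a/133)
m(I) = 81/199 (m(I) = -3*(-148 + 121)/(57 + 142) = -(-81)/199 = -3*(-27/199) = 81/199)
U = 311488/9 (U = -4 + 2*(16396/(-4/133 + (1/133)*130)) = -4 + 2*(16396/(-4/133 + 130/133)) = -4 + 2*(16396/(18/19)) = -4 + 2*(16396*(19/18)) = -4 + 2*(155762/9) = -4 + 311524/9 = 311488/9 ≈ 34610.)
1/(U + m(298)) = 1/(311488/9 + 81/199) = 1/(61986841/1791) = 1791/61986841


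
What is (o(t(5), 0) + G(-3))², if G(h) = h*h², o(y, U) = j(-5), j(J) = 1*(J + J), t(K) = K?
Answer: 1369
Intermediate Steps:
j(J) = 2*J (j(J) = 1*(2*J) = 2*J)
o(y, U) = -10 (o(y, U) = 2*(-5) = -10)
G(h) = h³
(o(t(5), 0) + G(-3))² = (-10 + (-3)³)² = (-10 - 27)² = (-37)² = 1369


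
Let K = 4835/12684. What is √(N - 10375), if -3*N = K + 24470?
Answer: I*√745366608455/6342 ≈ 136.13*I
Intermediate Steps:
K = 4835/12684 (K = 4835*(1/12684) = 4835/12684 ≈ 0.38119)
N = -310382315/38052 (N = -(4835/12684 + 24470)/3 = -⅓*310382315/12684 = -310382315/38052 ≈ -8156.8)
√(N - 10375) = √(-310382315/38052 - 10375) = √(-705171815/38052) = I*√745366608455/6342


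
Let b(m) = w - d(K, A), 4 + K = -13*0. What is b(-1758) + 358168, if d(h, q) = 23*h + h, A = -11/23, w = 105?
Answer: 358369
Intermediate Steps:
A = -11/23 (A = -11*1/23 = -11/23 ≈ -0.47826)
K = -4 (K = -4 - 13*0 = -4 + 0 = -4)
d(h, q) = 24*h
b(m) = 201 (b(m) = 105 - 24*(-4) = 105 - 1*(-96) = 105 + 96 = 201)
b(-1758) + 358168 = 201 + 358168 = 358369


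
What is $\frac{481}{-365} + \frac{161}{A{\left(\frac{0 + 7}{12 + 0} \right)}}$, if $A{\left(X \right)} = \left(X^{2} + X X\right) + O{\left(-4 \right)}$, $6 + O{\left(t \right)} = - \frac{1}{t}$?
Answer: $- \frac{12073}{365} \approx -33.077$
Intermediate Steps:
$O{\left(t \right)} = -6 - \frac{1}{t}$
$A{\left(X \right)} = - \frac{23}{4} + 2 X^{2}$ ($A{\left(X \right)} = \left(X^{2} + X X\right) - \frac{23}{4} = \left(X^{2} + X^{2}\right) - \frac{23}{4} = 2 X^{2} + \left(-6 + \frac{1}{4}\right) = 2 X^{2} - \frac{23}{4} = - \frac{23}{4} + 2 X^{2}$)
$\frac{481}{-365} + \frac{161}{A{\left(\frac{0 + 7}{12 + 0} \right)}} = \frac{481}{-365} + \frac{161}{- \frac{23}{4} + 2 \left(\frac{0 + 7}{12 + 0}\right)^{2}} = 481 \left(- \frac{1}{365}\right) + \frac{161}{- \frac{23}{4} + 2 \left(\frac{7}{12}\right)^{2}} = - \frac{481}{365} + \frac{161}{- \frac{23}{4} + 2 \left(7 \cdot \frac{1}{12}\right)^{2}} = - \frac{481}{365} + \frac{161}{- \frac{23}{4} + 2 \left(\frac{7}{12}\right)^{2}} = - \frac{481}{365} + \frac{161}{- \frac{23}{4} + 2 \cdot \frac{49}{144}} = - \frac{481}{365} + \frac{161}{- \frac{23}{4} + \frac{49}{72}} = - \frac{481}{365} + \frac{161}{- \frac{365}{72}} = - \frac{481}{365} + 161 \left(- \frac{72}{365}\right) = - \frac{481}{365} - \frac{11592}{365} = - \frac{12073}{365}$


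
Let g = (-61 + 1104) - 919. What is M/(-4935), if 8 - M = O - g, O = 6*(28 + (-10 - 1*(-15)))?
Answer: 22/1645 ≈ 0.013374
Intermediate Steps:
g = 124 (g = 1043 - 919 = 124)
O = 198 (O = 6*(28 + (-10 + 15)) = 6*(28 + 5) = 6*33 = 198)
M = -66 (M = 8 - (198 - 1*124) = 8 - (198 - 124) = 8 - 1*74 = 8 - 74 = -66)
M/(-4935) = -66/(-4935) = -66*(-1/4935) = 22/1645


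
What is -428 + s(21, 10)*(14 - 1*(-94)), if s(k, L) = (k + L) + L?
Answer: 4000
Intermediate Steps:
s(k, L) = k + 2*L (s(k, L) = (L + k) + L = k + 2*L)
-428 + s(21, 10)*(14 - 1*(-94)) = -428 + (21 + 2*10)*(14 - 1*(-94)) = -428 + (21 + 20)*(14 + 94) = -428 + 41*108 = -428 + 4428 = 4000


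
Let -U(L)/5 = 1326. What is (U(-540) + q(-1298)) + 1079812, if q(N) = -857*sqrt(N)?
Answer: 1073182 - 857*I*sqrt(1298) ≈ 1.0732e+6 - 30876.0*I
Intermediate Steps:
U(L) = -6630 (U(L) = -5*1326 = -6630)
(U(-540) + q(-1298)) + 1079812 = (-6630 - 857*I*sqrt(1298)) + 1079812 = 1073182 - 857*I*sqrt(1298)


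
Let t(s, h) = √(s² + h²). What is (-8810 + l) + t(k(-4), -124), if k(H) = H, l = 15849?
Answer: 7039 + 4*√962 ≈ 7163.1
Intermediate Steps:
t(s, h) = √(h² + s²)
(-8810 + l) + t(k(-4), -124) = (-8810 + 15849) + √((-124)² + (-4)²) = 7039 + √(15376 + 16) = 7039 + √15392 = 7039 + 4*√962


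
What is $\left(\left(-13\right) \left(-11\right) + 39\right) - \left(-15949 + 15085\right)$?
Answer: $1046$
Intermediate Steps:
$\left(\left(-13\right) \left(-11\right) + 39\right) - \left(-15949 + 15085\right) = \left(143 + 39\right) - -864 = 182 + 864 = 1046$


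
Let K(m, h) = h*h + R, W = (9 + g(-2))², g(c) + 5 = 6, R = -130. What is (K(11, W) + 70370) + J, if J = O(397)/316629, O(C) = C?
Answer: 25406311357/316629 ≈ 80240.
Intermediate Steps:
g(c) = 1 (g(c) = -5 + 6 = 1)
W = 100 (W = (9 + 1)² = 10² = 100)
J = 397/316629 ≈ 0.0012538
K(m, h) = -130 + h² (K(m, h) = h*h - 130 = h² - 130 = -130 + h²)
(K(11, W) + 70370) + J = ((-130 + 100²) + 70370) + 397/316629 = ((-130 + 10000) + 70370) + 397/316629 = (9870 + 70370) + 397/316629 = 80240 + 397/316629 = 25406311357/316629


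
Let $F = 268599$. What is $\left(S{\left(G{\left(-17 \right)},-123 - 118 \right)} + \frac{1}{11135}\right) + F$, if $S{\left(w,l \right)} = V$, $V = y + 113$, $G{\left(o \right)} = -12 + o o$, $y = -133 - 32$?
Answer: $\frac{2990270846}{11135} \approx 2.6855 \cdot 10^{5}$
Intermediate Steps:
$y = -165$
$G{\left(o \right)} = -12 + o^{2}$
$V = -52$ ($V = -165 + 113 = -52$)
$S{\left(w,l \right)} = -52$
$\left(S{\left(G{\left(-17 \right)},-123 - 118 \right)} + \frac{1}{11135}\right) + F = \left(-52 + \frac{1}{11135}\right) + 268599 = - \frac{579019}{11135} + 268599 = \frac{2990270846}{11135}$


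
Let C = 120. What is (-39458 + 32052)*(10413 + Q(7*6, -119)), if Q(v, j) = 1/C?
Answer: -4627124383/60 ≈ -7.7119e+7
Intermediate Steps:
Q(v, j) = 1/120
(-39458 + 32052)*(10413 + Q(7*6, -119)) = (-39458 + 32052)*(10413 + 1/120) = -7406*1249561/120 = -4627124383/60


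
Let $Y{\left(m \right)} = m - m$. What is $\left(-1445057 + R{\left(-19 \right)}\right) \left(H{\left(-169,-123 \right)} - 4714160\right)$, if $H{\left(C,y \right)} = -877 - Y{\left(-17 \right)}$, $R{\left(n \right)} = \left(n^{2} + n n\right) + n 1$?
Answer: $6810182551098$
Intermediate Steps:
$Y{\left(m \right)} = 0$
$R{\left(n \right)} = n + 2 n^{2}$ ($R{\left(n \right)} = \left(n^{2} + n^{2}\right) + n = 2 n^{2} + n = n + 2 n^{2}$)
$H{\left(C,y \right)} = -877$ ($H{\left(C,y \right)} = -877 - 0 = -877 + 0 = -877$)
$\left(-1445057 + R{\left(-19 \right)}\right) \left(H{\left(-169,-123 \right)} - 4714160\right) = \left(-1445057 - 19 \left(1 + 2 \left(-19\right)\right)\right) \left(-877 - 4714160\right) = \left(-1445057 - 19 \left(1 - 38\right)\right) \left(-4715037\right) = \left(-1445057 - -703\right) \left(-4715037\right) = \left(-1445057 + 703\right) \left(-4715037\right) = \left(-1444354\right) \left(-4715037\right) = 6810182551098$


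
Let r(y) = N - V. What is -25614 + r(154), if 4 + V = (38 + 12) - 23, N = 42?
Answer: -25595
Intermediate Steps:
V = 23 (V = -4 + ((38 + 12) - 23) = -4 + (50 - 23) = -4 + 27 = 23)
r(y) = 19 (r(y) = 42 - 1*23 = 42 - 23 = 19)
-25614 + r(154) = -25614 + 19 = -25595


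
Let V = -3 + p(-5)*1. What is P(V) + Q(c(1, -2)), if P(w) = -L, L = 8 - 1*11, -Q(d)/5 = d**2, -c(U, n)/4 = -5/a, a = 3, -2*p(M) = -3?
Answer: -1973/9 ≈ -219.22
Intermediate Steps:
p(M) = 3/2 (p(M) = -1/2*(-3) = 3/2)
c(U, n) = 20/3 (c(U, n) = -(-20)/3 = -4*(-5/3) = 20/3)
Q(d) = -5*d**2
V = -3/2 (V = -3 + (3/2)*1 = -3 + 3/2 = -3/2 ≈ -1.5000)
L = -3 (L = 8 - 11 = -3)
P(w) = 3 (P(w) = -1*(-3) = 3)
P(V) + Q(c(1, -2)) = 3 - 5*(20/3)**2 = 3 - 5*400/9 = 3 - 2000/9 = -1973/9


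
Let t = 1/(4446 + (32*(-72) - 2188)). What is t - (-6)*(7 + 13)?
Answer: 5519/46 ≈ 119.98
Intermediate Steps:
t = -1/46 (t = 1/(4446 + (-2304 - 2188)) = 1/(4446 - 4492) = 1/(-46) = -1/46 ≈ -0.021739)
t - (-6)*(7 + 13) = -1/46 - (-6)*(7 + 13) = -1/46 - (-6)*20 = -1/46 - 1*(-120) = -1/46 + 120 = 5519/46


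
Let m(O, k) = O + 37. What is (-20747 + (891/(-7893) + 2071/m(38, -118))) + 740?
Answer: -1314151583/65775 ≈ -19980.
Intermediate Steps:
m(O, k) = 37 + O
(-20747 + (891/(-7893) + 2071/m(38, -118))) + 740 = (-20747 + (891/(-7893) + 2071/(37 + 38))) + 740 = (-20747 + (891*(-1/7893) + 2071/75)) + 740 = (-20747 + (-99/877 + 2071*(1/75))) + 740 = (-20747 + (-99/877 + 2071/75)) + 740 = (-20747 + 1808842/65775) + 740 = -1362825083/65775 + 740 = -1314151583/65775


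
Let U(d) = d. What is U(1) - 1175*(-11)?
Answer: 12926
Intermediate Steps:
U(1) - 1175*(-11) = 1 - 1175*(-11) = 1 - 1*(-12925) = 1 + 12925 = 12926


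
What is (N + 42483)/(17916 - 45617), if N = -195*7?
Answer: -41118/27701 ≈ -1.4844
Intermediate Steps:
N = -1365
(N + 42483)/(17916 - 45617) = (-1365 + 42483)/(17916 - 45617) = 41118/(-27701) = 41118*(-1/27701) = -41118/27701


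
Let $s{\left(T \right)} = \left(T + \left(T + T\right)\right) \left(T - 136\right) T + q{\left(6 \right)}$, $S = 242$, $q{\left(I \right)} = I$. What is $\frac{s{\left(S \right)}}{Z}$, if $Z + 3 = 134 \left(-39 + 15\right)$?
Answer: $- \frac{167778}{29} \approx -5785.4$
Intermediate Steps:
$Z = -3219$ ($Z = -3 + 134 \left(-39 + 15\right) = -3 + 134 \left(-24\right) = -3 - 3216 = -3219$)
$s{\left(T \right)} = 6 + 3 T^{2} \left(-136 + T\right)$ ($s{\left(T \right)} = \left(T + \left(T + T\right)\right) \left(T - 136\right) T + 6 = \left(T + 2 T\right) \left(-136 + T\right) T + 6 = 3 T \left(-136 + T\right) T + 6 = 3 T^{2} \left(-136 + T\right) + 6 = 6 + 3 T^{2} \left(-136 + T\right)$)
$\frac{s{\left(S \right)}}{Z} = \frac{6 - 408 \cdot 242^{2} + 3 \cdot 242^{3}}{-3219} = \left(6 - 23894112 + 3 \cdot 14172488\right) \left(- \frac{1}{3219}\right) = \left(6 - 23894112 + 42517464\right) \left(- \frac{1}{3219}\right) = 18623358 \left(- \frac{1}{3219}\right) = - \frac{167778}{29}$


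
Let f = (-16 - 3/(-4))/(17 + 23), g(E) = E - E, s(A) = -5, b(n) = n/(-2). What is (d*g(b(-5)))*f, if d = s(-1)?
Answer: 0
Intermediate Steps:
b(n) = -n/2 (b(n) = n*(-1/2) = -n/2)
d = -5
g(E) = 0
f = -61/160 (f = (-16 - 3*(-1/4))/40 = (-16 + 3/4)*(1/40) = -61/4*1/40 = -61/160 ≈ -0.38125)
(d*g(b(-5)))*f = -5*0*(-61/160) = 0*(-61/160) = 0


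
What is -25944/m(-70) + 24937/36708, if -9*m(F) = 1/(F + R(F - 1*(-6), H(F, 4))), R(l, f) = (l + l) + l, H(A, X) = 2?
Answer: -2245646821079/36708 ≈ -6.1176e+7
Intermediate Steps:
R(l, f) = 3*l (R(l, f) = 2*l + l = 3*l)
m(F) = -1/(9*(18 + 4*F)) (m(F) = -1/(9*(F + 3*(F - 1*(-6)))) = -1/(9*(F + 3*(F + 6))) = -1/(9*(F + 3*(6 + F))) = -1/(9*(F + (18 + 3*F))) = -1/(9*(18 + 4*F)))
-25944/m(-70) + 24937/36708 = -25944/((-1/(162 + 36*(-70)))) + 24937/36708 = -25944/((-1/(162 - 2520))) + 24937*(1/36708) = -25944/((-1/(-2358))) + 24937/36708 = -25944/((-1*(-1/2358))) + 24937/36708 = -25944/1/2358 + 24937/36708 = -25944*2358 + 24937/36708 = -61175952 + 24937/36708 = -2245646821079/36708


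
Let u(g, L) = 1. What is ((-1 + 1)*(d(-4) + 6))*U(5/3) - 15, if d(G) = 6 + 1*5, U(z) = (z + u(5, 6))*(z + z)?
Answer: -15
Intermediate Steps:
U(z) = 2*z*(1 + z) (U(z) = (z + 1)*(z + z) = (1 + z)*(2*z) = 2*z*(1 + z))
d(G) = 11 (d(G) = 6 + 5 = 11)
((-1 + 1)*(d(-4) + 6))*U(5/3) - 15 = ((-1 + 1)*(11 + 6))*(2*(5/3)*(1 + 5/3)) - 15 = (0*17)*(2*(5*(1/3))*(1 + 5*(1/3))) - 15 = 0*(2*(5/3)*(1 + 5/3)) - 15 = 0*(2*(5/3)*(8/3)) - 15 = 0*(80/9) - 15 = 0 - 15 = -15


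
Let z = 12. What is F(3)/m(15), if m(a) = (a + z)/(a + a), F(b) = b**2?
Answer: 10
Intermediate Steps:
m(a) = (12 + a)/(2*a) (m(a) = (a + 12)/(a + a) = (12 + a)/((2*a)) = (12 + a)*(1/(2*a)) = (12 + a)/(2*a))
F(3)/m(15) = 3**2/(((1/2)*(12 + 15)/15)) = 9/(((1/2)*(1/15)*27)) = 9/(9/10) = 9*(10/9) = 10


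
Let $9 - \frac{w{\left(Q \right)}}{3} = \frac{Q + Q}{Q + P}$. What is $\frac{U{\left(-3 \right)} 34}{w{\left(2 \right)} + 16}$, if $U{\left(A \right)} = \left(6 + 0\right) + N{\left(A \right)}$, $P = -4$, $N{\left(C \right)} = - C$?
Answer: $\frac{306}{49} \approx 6.2449$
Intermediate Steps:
$w{\left(Q \right)} = 27 - \frac{6 Q}{-4 + Q}$ ($w{\left(Q \right)} = 27 - 3 \frac{Q + Q}{Q - 4} = 27 - 3 \frac{2 Q}{-4 + Q} = 27 - \frac{6 Q}{-4 + Q}$)
$U{\left(A \right)} = 6 - A$ ($U{\left(A \right)} = \left(6 + 0\right) - A = 6 - A$)
$\frac{U{\left(-3 \right)} 34}{w{\left(2 \right)} + 16} = \frac{\left(6 - -3\right) 34}{\frac{3 \left(-36 + 7 \cdot 2\right)}{-4 + 2} + 16} = \frac{\left(6 + 3\right) 34}{\frac{3 \left(-36 + 14\right)}{-2} + 16} = \frac{9 \cdot 34}{3 \left(- \frac{1}{2}\right) \left(-22\right) + 16} = \frac{306}{33 + 16} = \frac{306}{49}$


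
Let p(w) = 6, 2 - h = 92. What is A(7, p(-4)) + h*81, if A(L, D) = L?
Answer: -7283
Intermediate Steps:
h = -90 (h = 2 - 1*92 = 2 - 92 = -90)
A(7, p(-4)) + h*81 = 7 - 90*81 = 7 - 7290 = -7283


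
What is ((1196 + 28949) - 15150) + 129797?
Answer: 144792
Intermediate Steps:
((1196 + 28949) - 15150) + 129797 = (30145 - 15150) + 129797 = 14995 + 129797 = 144792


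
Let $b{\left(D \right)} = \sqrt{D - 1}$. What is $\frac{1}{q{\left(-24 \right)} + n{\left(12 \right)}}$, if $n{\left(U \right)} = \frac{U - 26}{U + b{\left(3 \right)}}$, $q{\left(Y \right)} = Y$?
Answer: $- \frac{894}{22513} - \frac{7 \sqrt{2}}{45026} \approx -0.03993$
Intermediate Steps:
$b{\left(D \right)} = \sqrt{-1 + D}$
$n{\left(U \right)} = \frac{-26 + U}{U + \sqrt{2}}$ ($n{\left(U \right)} = \frac{U - 26}{U + \sqrt{-1 + 3}} = \frac{-26 + U}{U + \sqrt{2}}$)
$\frac{1}{q{\left(-24 \right)} + n{\left(12 \right)}} = \frac{1}{-24 + \frac{-26 + 12}{12 + \sqrt{2}}} = \frac{1}{-24 + \frac{1}{12 + \sqrt{2}} \left(-14\right)} = \frac{1}{-24 - \frac{14}{12 + \sqrt{2}}}$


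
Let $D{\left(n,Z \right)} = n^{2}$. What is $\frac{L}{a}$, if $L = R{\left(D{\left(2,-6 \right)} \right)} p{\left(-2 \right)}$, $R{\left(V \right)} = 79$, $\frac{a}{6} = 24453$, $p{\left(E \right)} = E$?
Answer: $- \frac{79}{73359} \approx -0.0010769$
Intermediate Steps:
$a = 146718$ ($a = 6 \cdot 24453 = 146718$)
$L = -158$ ($L = 79 \left(-2\right) = -158$)
$\frac{L}{a} = - \frac{158}{146718} = \left(-158\right) \frac{1}{146718} = - \frac{79}{73359}$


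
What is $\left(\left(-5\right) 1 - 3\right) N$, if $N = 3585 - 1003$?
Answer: $-20656$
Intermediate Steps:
$N = 2582$ ($N = 3585 - 1003 = 2582$)
$\left(\left(-5\right) 1 - 3\right) N = \left(\left(-5\right) 1 - 3\right) 2582 = \left(-5 - 3\right) 2582 = \left(-8\right) 2582 = -20656$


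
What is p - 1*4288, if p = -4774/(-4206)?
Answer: -9015277/2103 ≈ -4286.9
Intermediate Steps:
p = 2387/2103 (p = -4774*(-1/4206) = 2387/2103 ≈ 1.1350)
p - 1*4288 = 2387/2103 - 1*4288 = 2387/2103 - 4288 = -9015277/2103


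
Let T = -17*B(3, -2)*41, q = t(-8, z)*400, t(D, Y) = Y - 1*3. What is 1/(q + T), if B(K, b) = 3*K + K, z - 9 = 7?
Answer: -1/3164 ≈ -0.00031606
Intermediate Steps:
z = 16 (z = 9 + 7 = 16)
B(K, b) = 4*K
t(D, Y) = -3 + Y (t(D, Y) = Y - 3 = -3 + Y)
q = 5200 (q = (-3 + 16)*400 = 13*400 = 5200)
T = -8364 (T = -68*3*41 = -17*12*41 = -204*41 = -8364)
1/(q + T) = 1/(5200 - 8364) = 1/(-3164) = -1/3164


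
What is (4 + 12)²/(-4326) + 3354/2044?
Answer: 499505/315798 ≈ 1.5817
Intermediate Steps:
(4 + 12)²/(-4326) + 3354/2044 = 16²*(-1/4326) + 3354*(1/2044) = 256*(-1/4326) + 1677/1022 = -128/2163 + 1677/1022 = 499505/315798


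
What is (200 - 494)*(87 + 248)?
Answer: -98490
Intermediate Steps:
(200 - 494)*(87 + 248) = -294*335 = -98490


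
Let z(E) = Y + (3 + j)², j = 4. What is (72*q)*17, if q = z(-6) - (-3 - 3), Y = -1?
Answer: 66096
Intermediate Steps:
z(E) = 48 (z(E) = -1 + (3 + 4)² = -1 + 7² = -1 + 49 = 48)
q = 54 (q = 48 - (-3 - 3) = 48 - (-6) = 48 - 1*(-6) = 48 + 6 = 54)
(72*q)*17 = (72*54)*17 = 3888*17 = 66096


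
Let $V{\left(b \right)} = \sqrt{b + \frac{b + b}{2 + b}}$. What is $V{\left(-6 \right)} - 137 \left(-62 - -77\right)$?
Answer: $-2055 + i \sqrt{3} \approx -2055.0 + 1.732 i$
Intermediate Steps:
$V{\left(b \right)} = \sqrt{b + \frac{2 b}{2 + b}}$
$V{\left(-6 \right)} - 137 \left(-62 - -77\right) = \sqrt{- \frac{6 \left(4 - 6\right)}{2 - 6}} - 137 \left(-62 - -77\right) = \sqrt{\left(-6\right) \frac{1}{-4} \left(-2\right)} - 137 \left(-62 + 77\right) = \sqrt{\left(-6\right) \left(- \frac{1}{4}\right) \left(-2\right)} - 2055 = \sqrt{-3} - 2055 = i \sqrt{3} - 2055 = -2055 + i \sqrt{3}$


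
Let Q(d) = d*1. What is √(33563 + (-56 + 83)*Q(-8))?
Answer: √33347 ≈ 182.61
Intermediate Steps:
Q(d) = d
√(33563 + (-56 + 83)*Q(-8)) = √(33563 + (-56 + 83)*(-8)) = √(33563 + 27*(-8)) = √(33563 - 216) = √33347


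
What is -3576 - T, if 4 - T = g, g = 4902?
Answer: 1322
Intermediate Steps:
T = -4898 (T = 4 - 1*4902 = 4 - 4902 = -4898)
-3576 - T = -3576 - 1*(-4898) = -3576 + 4898 = 1322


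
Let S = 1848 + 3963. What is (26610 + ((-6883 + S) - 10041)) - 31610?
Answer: -16113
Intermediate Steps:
S = 5811
(26610 + ((-6883 + S) - 10041)) - 31610 = (26610 + ((-6883 + 5811) - 10041)) - 31610 = (26610 + (-1072 - 10041)) - 31610 = (26610 - 11113) - 31610 = 15497 - 31610 = -16113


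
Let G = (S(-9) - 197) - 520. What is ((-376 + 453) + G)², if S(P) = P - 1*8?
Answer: 431649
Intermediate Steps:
S(P) = -8 + P (S(P) = P - 8 = -8 + P)
G = -734 (G = ((-8 - 9) - 197) - 520 = (-17 - 197) - 520 = -214 - 520 = -734)
((-376 + 453) + G)² = ((-376 + 453) - 734)² = (77 - 734)² = (-657)² = 431649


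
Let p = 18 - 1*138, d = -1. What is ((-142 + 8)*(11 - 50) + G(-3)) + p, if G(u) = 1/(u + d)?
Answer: 20423/4 ≈ 5105.8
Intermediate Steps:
G(u) = 1/(-1 + u) (G(u) = 1/(u - 1) = 1/(-1 + u))
p = -120 (p = 18 - 138 = -120)
((-142 + 8)*(11 - 50) + G(-3)) + p = ((-142 + 8)*(11 - 50) + 1/(-1 - 3)) - 120 = (-134*(-39) + 1/(-4)) - 120 = (5226 - ¼) - 120 = 20903/4 - 120 = 20423/4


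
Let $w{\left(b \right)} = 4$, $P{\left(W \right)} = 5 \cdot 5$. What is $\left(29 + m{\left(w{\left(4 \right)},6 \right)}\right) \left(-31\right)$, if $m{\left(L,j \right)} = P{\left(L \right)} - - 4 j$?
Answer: $-2418$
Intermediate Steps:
$P{\left(W \right)} = 25$
$m{\left(L,j \right)} = 25 + 4 j$ ($m{\left(L,j \right)} = 25 - - 4 j = 25 + 4 j$)
$\left(29 + m{\left(w{\left(4 \right)},6 \right)}\right) \left(-31\right) = \left(29 + \left(25 + 4 \cdot 6\right)\right) \left(-31\right) = \left(29 + \left(25 + 24\right)\right) \left(-31\right) = \left(29 + 49\right) \left(-31\right) = 78 \left(-31\right) = -2418$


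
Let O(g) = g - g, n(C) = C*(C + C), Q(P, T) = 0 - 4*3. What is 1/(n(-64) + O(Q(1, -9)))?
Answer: 1/8192 ≈ 0.00012207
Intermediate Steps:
Q(P, T) = -12 (Q(P, T) = 0 - 12 = -12)
n(C) = 2*C**2 (n(C) = C*(2*C) = 2*C**2)
O(g) = 0
1/(n(-64) + O(Q(1, -9))) = 1/(2*(-64)**2 + 0) = 1/(2*4096 + 0) = 1/(8192 + 0) = 1/8192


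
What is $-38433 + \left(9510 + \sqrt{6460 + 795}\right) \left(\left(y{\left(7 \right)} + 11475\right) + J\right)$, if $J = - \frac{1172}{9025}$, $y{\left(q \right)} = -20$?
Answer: $\frac{196559774541}{1805} + \frac{103380203 \sqrt{7255}}{9025} \approx 1.0987 \cdot 10^{8}$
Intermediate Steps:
$J = - \frac{1172}{9025}$ ($J = \left(-1172\right) \frac{1}{9025} = - \frac{1172}{9025} \approx -0.12986$)
$-38433 + \left(9510 + \sqrt{6460 + 795}\right) \left(\left(y{\left(7 \right)} + 11475\right) + J\right) = -38433 + \left(9510 + \sqrt{6460 + 795}\right) \left(\left(-20 + 11475\right) - \frac{1172}{9025}\right) = -38433 + \left(9510 + \sqrt{7255}\right) \left(11455 - \frac{1172}{9025}\right) = -38433 + \left(9510 + \sqrt{7255}\right) \frac{103380203}{9025} = -38433 + \left(\frac{196629146106}{1805} + \frac{103380203 \sqrt{7255}}{9025}\right) = \frac{196559774541}{1805} + \frac{103380203 \sqrt{7255}}{9025}$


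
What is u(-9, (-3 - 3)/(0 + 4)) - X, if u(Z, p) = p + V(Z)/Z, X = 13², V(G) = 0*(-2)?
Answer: -341/2 ≈ -170.50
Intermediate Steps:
V(G) = 0
X = 169
u(Z, p) = p (u(Z, p) = p + 0/Z = p + 0 = p)
u(-9, (-3 - 3)/(0 + 4)) - X = (-3 - 3)/(0 + 4) - 1*169 = -6/4 - 169 = -6*¼ - 169 = -3/2 - 169 = -341/2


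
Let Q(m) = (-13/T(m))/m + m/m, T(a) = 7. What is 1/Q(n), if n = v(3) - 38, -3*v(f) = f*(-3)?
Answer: 245/258 ≈ 0.94961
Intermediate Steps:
v(f) = f (v(f) = -f*(-3)/3 = -(-1)*f = f)
n = -35 (n = 3 - 38 = -35)
Q(m) = 1 - 13/(7*m) (Q(m) = (-13/7)/m + m/m = (-13*1/7)/m + 1 = -13/(7*m) + 1 = 1 - 13/(7*m))
1/Q(n) = 1/((-13/7 - 35)/(-35)) = 1/(-1/35*(-258/7)) = 1/(258/245) = 245/258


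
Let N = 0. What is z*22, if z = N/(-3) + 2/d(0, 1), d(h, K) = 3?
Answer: 44/3 ≈ 14.667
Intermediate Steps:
z = ⅔ (z = 0/(-3) + 2/3 = 0*(-⅓) + 2*(⅓) = 0 + ⅔ = ⅔ ≈ 0.66667)
z*22 = (⅔)*22 = 44/3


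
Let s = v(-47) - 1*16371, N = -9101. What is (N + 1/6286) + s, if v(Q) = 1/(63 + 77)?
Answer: -1601169461/62860 ≈ -25472.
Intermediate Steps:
v(Q) = 1/140
s = -2291939/140 (s = 1/140 - 1*16371 = 1/140 - 16371 = -2291939/140 ≈ -16371.)
(N + 1/6286) + s = (-9101 + 1/6286) - 2291939/140 = -57208885/6286 - 2291939/140 = -1601169461/62860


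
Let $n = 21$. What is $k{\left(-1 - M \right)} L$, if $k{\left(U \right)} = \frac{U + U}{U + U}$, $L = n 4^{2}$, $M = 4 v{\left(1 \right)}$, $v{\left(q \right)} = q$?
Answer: $336$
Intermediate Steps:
$M = 4$ ($M = 4 \cdot 1 = 4$)
$L = 336$ ($L = 21 \cdot 4^{2} = 21 \cdot 16 = 336$)
$k{\left(U \right)} = 1$ ($k{\left(U \right)} = \frac{2 U}{2 U} = 2 U \frac{1}{2 U} = 1$)
$k{\left(-1 - M \right)} L = 1 \cdot 336 = 336$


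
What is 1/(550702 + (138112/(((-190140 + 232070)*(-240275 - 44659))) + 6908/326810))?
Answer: 682603397385/375911070567464612 ≈ 1.8159e-6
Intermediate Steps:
1/(550702 + (138112/(((-190140 + 232070)*(-240275 - 44659))) + 6908/326810)) = 1/(550702 + (138112/((41930*(-284934))) + 6908*(1/326810))) = 1/(550702 + (138112/(-11947282620) + 314/14855)) = 1/(550702 + (138112*(-1/11947282620) + 314/14855)) = 1/(550702 + (-2656/229755435 + 314/14855)) = 1/(550702 + 14420750342/682603397385) = 1/(375911070567464612/682603397385) = 682603397385/375911070567464612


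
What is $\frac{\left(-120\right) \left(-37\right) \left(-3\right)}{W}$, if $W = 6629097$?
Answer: $- \frac{4440}{2209699} \approx -0.0020093$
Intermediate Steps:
$\frac{\left(-120\right) \left(-37\right) \left(-3\right)}{W} = \frac{\left(-120\right) \left(-37\right) \left(-3\right)}{6629097} = 4440 \left(-3\right) \frac{1}{6629097} = \left(-13320\right) \frac{1}{6629097} = - \frac{4440}{2209699}$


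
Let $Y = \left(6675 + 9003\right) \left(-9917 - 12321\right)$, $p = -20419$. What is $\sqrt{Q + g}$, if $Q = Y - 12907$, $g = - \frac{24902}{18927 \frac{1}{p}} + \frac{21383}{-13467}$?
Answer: $\frac{i \sqrt{62293059410842132134}}{422703} \approx 18672.0 i$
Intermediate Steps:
$Y = -348647364$ ($Y = 15678 \left(-22238\right) = -348647364$)
$g = \frac{2282404602335}{84963303}$ ($g = - \frac{24902}{18927 \frac{1}{-20419}} + \frac{21383}{-13467} = - \frac{24902}{18927 \left(- \frac{1}{20419}\right)} + 21383 \left(- \frac{1}{13467}\right) = - \frac{24902}{- \frac{18927}{20419}} - \frac{21383}{13467} = \left(-24902\right) \left(- \frac{20419}{18927}\right) - \frac{21383}{13467} = \frac{508473938}{18927} - \frac{21383}{13467} = \frac{2282404602335}{84963303} \approx 26863.0$)
$Q = -348660271$ ($Q = -348647364 - 12907 = -348660271$)
$\sqrt{Q + g} = \sqrt{-348660271 + \frac{2282404602335}{84963303}} = \sqrt{- \frac{29621045844432778}{84963303}} = \frac{i \sqrt{62293059410842132134}}{422703}$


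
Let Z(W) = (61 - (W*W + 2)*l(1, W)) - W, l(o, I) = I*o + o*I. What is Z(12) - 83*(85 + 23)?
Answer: -12419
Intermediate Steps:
l(o, I) = 2*I*o (l(o, I) = I*o + I*o = 2*I*o)
Z(W) = 61 - W - 2*W*(2 + W²) (Z(W) = (61 - (W*W + 2)*2*W*1) - W = (61 - (W² + 2)*2*W) - W = (61 - (2 + W²)*2*W) - W = (61 - 2*W*(2 + W²)) - W = 61 - W - 2*W*(2 + W²))
Z(12) - 83*(85 + 23) = (61 - 5*12 - 2*12³) - 83*(85 + 23) = (61 - 60 - 2*1728) - 83*108 = (61 - 60 - 3456) - 1*8964 = -3455 - 8964 = -12419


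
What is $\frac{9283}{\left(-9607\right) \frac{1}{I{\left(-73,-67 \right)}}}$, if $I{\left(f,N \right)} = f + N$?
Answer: $\frac{1299620}{9607} \approx 135.28$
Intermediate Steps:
$I{\left(f,N \right)} = N + f$
$\frac{9283}{\left(-9607\right) \frac{1}{I{\left(-73,-67 \right)}}} = \frac{9283}{\left(-9607\right) \frac{1}{-67 - 73}} = \frac{9283}{\left(-9607\right) \frac{1}{-140}} = \frac{9283}{\left(-9607\right) \left(- \frac{1}{140}\right)} = \frac{9283}{\frac{9607}{140}} = 9283 \cdot \frac{140}{9607} = \frac{1299620}{9607}$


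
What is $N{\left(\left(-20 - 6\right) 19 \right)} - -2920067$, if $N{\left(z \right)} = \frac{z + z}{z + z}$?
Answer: $2920068$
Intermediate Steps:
$N{\left(z \right)} = 1$ ($N{\left(z \right)} = \frac{2 z}{2 z} = 2 z \frac{1}{2 z} = 1$)
$N{\left(\left(-20 - 6\right) 19 \right)} - -2920067 = 1 - -2920067 = 1 + 2920067 = 2920068$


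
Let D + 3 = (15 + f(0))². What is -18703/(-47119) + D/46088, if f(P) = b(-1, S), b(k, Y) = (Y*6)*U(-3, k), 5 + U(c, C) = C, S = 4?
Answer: 822974893/1085810236 ≈ 0.75794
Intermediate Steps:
U(c, C) = -5 + C
b(k, Y) = 6*Y*(-5 + k) (b(k, Y) = (Y*6)*(-5 + k) = (6*Y)*(-5 + k) = 6*Y*(-5 + k))
f(P) = -144 (f(P) = 6*4*(-5 - 1) = 6*4*(-6) = -144)
D = 16638 (D = -3 + (15 - 144)² = -3 + (-129)² = -3 + 16641 = 16638)
-18703/(-47119) + D/46088 = -18703/(-47119) + 16638/46088 = -18703*(-1/47119) + 16638*(1/46088) = 18703/47119 + 8319/23044 = 822974893/1085810236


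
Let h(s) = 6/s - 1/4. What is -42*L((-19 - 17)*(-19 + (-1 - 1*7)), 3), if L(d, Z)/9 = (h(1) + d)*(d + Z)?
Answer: -720699525/2 ≈ -3.6035e+8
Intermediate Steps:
h(s) = -1/4 + 6/s (h(s) = 6/s - 1*1/4 = 6/s - 1/4 = -1/4 + 6/s)
L(d, Z) = 9*(23/4 + d)*(Z + d) (L(d, Z) = 9*(((1/4)*(24 - 1*1)/1 + d)*(d + Z)) = 9*(((1/4)*1*(24 - 1) + d)*(Z + d)) = 9*(((1/4)*1*23 + d)*(Z + d)) = 9*((23/4 + d)*(Z + d)) = 9*(23/4 + d)*(Z + d))
-42*L((-19 - 17)*(-19 + (-1 - 1*7)), 3) = -42*(9*((-19 - 17)*(-19 + (-1 - 1*7)))**2 + (207/4)*3 + 207*((-19 - 17)*(-19 + (-1 - 1*7)))/4 + 9*3*((-19 - 17)*(-19 + (-1 - 1*7)))) = -42*(9*(-36*(-19 + (-1 - 7)))**2 + 621/4 + 207*(-36*(-19 + (-1 - 7)))/4 + 9*3*(-36*(-19 + (-1 - 7)))) = -42*(9*(-36*(-19 - 8))**2 + 621/4 + 207*(-36*(-19 - 8))/4 + 9*3*(-36*(-19 - 8))) = -42*(9*(-36*(-27))**2 + 621/4 + 207*(-36*(-27))/4 + 9*3*(-36*(-27))) = -42*(9*972**2 + 621/4 + (207/4)*972 + 9*3*972) = -42*(9*944784 + 621/4 + 50301 + 26244) = -42*(8503056 + 621/4 + 50301 + 26244) = -42*34319025/4 = -720699525/2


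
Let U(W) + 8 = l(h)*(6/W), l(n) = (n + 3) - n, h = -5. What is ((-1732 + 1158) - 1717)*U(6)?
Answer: 11455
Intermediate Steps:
l(n) = 3 (l(n) = (3 + n) - n = 3)
U(W) = -8 + 18/W (U(W) = -8 + 3*(6/W) = -8 + 18/W)
((-1732 + 1158) - 1717)*U(6) = ((-1732 + 1158) - 1717)*(-8 + 18/6) = (-574 - 1717)*(-8 + 18*(⅙)) = -2291*(-8 + 3) = -2291*(-5) = 11455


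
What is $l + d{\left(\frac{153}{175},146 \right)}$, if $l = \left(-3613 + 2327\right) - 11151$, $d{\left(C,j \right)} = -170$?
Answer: $-12607$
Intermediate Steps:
$l = -12437$ ($l = -1286 - 11151 = -12437$)
$l + d{\left(\frac{153}{175},146 \right)} = -12437 - 170 = -12607$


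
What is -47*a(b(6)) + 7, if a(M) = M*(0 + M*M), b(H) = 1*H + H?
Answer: -81209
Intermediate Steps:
b(H) = 2*H (b(H) = H + H = 2*H)
a(M) = M³ (a(M) = M*(0 + M²) = M*M² = M³)
-47*a(b(6)) + 7 = -47*(2*6)³ + 7 = -47*12³ + 7 = -47*1728 + 7 = -81216 + 7 = -81209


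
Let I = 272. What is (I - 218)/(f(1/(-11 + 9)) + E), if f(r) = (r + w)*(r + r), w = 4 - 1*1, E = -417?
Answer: -108/839 ≈ -0.12872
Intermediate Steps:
w = 3 (w = 4 - 1 = 3)
f(r) = 2*r*(3 + r) (f(r) = (r + 3)*(r + r) = (3 + r)*(2*r) = 2*r*(3 + r))
(I - 218)/(f(1/(-11 + 9)) + E) = (272 - 218)/(2*(3 + 1/(-11 + 9))/(-11 + 9) - 417) = 54/(2*(3 + 1/(-2))/(-2) - 417) = 54/(2*(-1/2)*(3 - 1/2) - 417) = 54/(2*(-1/2)*(5/2) - 417) = 54/(-5/2 - 417) = 54/(-839/2) = 54*(-2/839) = -108/839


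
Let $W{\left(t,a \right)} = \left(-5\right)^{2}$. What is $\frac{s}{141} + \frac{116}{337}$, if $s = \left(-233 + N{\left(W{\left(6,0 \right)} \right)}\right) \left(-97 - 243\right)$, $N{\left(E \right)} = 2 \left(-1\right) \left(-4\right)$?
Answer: $\frac{8598952}{15839} \approx 542.9$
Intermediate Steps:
$W{\left(t,a \right)} = 25$
$N{\left(E \right)} = 8$ ($N{\left(E \right)} = \left(-2\right) \left(-4\right) = 8$)
$s = 76500$ ($s = \left(-233 + 8\right) \left(-97 - 243\right) = \left(-225\right) \left(-340\right) = 76500$)
$\frac{s}{141} + \frac{116}{337} = \frac{76500}{141} + \frac{116}{337} = 76500 \cdot \frac{1}{141} + 116 \cdot \frac{1}{337} = \frac{25500}{47} + \frac{116}{337} = \frac{8598952}{15839}$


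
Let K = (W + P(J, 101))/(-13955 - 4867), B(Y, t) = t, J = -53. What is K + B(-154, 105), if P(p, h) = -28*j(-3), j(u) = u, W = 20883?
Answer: 651781/6274 ≈ 103.89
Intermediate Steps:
P(p, h) = 84 (P(p, h) = -28*(-3) = 84)
K = -6989/6274 (K = (20883 + 84)/(-13955 - 4867) = 20967/(-18822) = 20967*(-1/18822) = -6989/6274 ≈ -1.1140)
K + B(-154, 105) = -6989/6274 + 105 = 651781/6274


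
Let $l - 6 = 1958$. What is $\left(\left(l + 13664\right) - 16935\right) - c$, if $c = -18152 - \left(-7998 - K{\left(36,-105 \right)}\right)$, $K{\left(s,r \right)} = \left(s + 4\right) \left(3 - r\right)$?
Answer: $4527$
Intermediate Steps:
$l = 1964$ ($l = 6 + 1958 = 1964$)
$K{\left(s,r \right)} = \left(3 - r\right) \left(4 + s\right)$ ($K{\left(s,r \right)} = \left(4 + s\right) \left(3 - r\right) = \left(3 - r\right) \left(4 + s\right)$)
$c = -5834$ ($c = -18152 - \left(-7998 - \left(12 - -420 + 3 \cdot 36 - \left(-105\right) 36\right)\right) = -18152 - \left(-7998 - \left(12 + 420 + 108 + 3780\right)\right) = -18152 - \left(-7998 - 4320\right) = -18152 - -12318 = -18152 + 12318 = -5834$)
$\left(\left(l + 13664\right) - 16935\right) - c = \left(\left(1964 + 13664\right) - 16935\right) - -5834 = \left(15628 - 16935\right) + 5834 = -1307 + 5834 = 4527$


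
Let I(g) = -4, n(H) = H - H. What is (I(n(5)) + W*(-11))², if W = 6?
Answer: 4900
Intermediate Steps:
n(H) = 0
(I(n(5)) + W*(-11))² = (-4 + 6*(-11))² = (-4 - 66)² = (-70)² = 4900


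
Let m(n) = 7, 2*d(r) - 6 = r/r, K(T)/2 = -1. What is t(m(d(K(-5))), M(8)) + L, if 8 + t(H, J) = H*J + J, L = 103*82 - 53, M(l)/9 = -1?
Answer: 8313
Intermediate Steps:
K(T) = -2 (K(T) = 2*(-1) = -2)
d(r) = 7/2 (d(r) = 3 + (r/r)/2 = 3 + (1/2)*1 = 3 + 1/2 = 7/2)
M(l) = -9 (M(l) = 9*(-1) = -9)
L = 8393 (L = 8446 - 53 = 8393)
t(H, J) = -8 + J + H*J (t(H, J) = -8 + (H*J + J) = -8 + (J + H*J) = -8 + J + H*J)
t(m(d(K(-5))), M(8)) + L = (-8 - 9 + 7*(-9)) + 8393 = (-8 - 9 - 63) + 8393 = -80 + 8393 = 8313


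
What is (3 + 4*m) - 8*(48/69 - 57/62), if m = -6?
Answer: -13697/713 ≈ -19.210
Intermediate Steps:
(3 + 4*m) - 8*(48/69 - 57/62) = (3 + 4*(-6)) - 8*(48/69 - 57/62) = (3 - 24) - 8*(48*(1/69) - 57*1/62) = -21 - 8*(16/23 - 57/62) = -21 - 8*(-319/1426) = -21 + 1276/713 = -13697/713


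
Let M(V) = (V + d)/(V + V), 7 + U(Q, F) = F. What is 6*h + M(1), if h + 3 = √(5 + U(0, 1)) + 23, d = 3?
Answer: 122 + 6*I ≈ 122.0 + 6.0*I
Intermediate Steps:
U(Q, F) = -7 + F
M(V) = (3 + V)/(2*V) (M(V) = (V + 3)/(V + V) = (3 + V)/((2*V)) = (3 + V)*(1/(2*V)) = (3 + V)/(2*V))
h = 20 + I (h = -3 + (√(5 + (-7 + 1)) + 23) = -3 + (√(5 - 6) + 23) = -3 + (√(-1) + 23) = -3 + (I + 23) = -3 + (23 + I) = 20 + I ≈ 20.0 + 1.0*I)
6*h + M(1) = 6*(20 + I) + (½)*(3 + 1)/1 = (120 + 6*I) + (½)*1*4 = (120 + 6*I) + 2 = 122 + 6*I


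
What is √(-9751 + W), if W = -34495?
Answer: I*√44246 ≈ 210.35*I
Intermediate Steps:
√(-9751 + W) = √(-9751 - 34495) = √(-44246) = I*√44246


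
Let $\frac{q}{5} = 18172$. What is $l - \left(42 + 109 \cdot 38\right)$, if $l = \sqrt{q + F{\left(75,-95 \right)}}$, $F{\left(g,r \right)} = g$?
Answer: $-4184 + \sqrt{90935} \approx -3882.4$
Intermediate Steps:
$q = 90860$ ($q = 5 \cdot 18172 = 90860$)
$l = \sqrt{90935}$ ($l = \sqrt{90860 + 75} = \sqrt{90935} \approx 301.55$)
$l - \left(42 + 109 \cdot 38\right) = \sqrt{90935} - \left(42 + 109 \cdot 38\right) = \sqrt{90935} - \left(42 + 4142\right) = \sqrt{90935} - 4184 = -4184 + \sqrt{90935}$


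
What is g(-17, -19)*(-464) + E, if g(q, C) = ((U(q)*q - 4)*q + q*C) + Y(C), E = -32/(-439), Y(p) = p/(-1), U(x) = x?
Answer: 917243120/439 ≈ 2.0894e+6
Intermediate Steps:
Y(p) = -p (Y(p) = p*(-1) = -p)
E = 32/439 (E = -32*(-1/439) = 32/439 ≈ 0.072893)
g(q, C) = -C + C*q + q*(-4 + q**2) (g(q, C) = ((q*q - 4)*q + q*C) - C = ((q**2 - 4)*q + C*q) - C = ((-4 + q**2)*q + C*q) - C = (q*(-4 + q**2) + C*q) - C = (C*q + q*(-4 + q**2)) - C = -C + C*q + q*(-4 + q**2))
g(-17, -19)*(-464) + E = ((-17)**3 - 1*(-19) - 4*(-17) - 19*(-17))*(-464) + 32/439 = (-4913 + 19 + 68 + 323)*(-464) + 32/439 = -4503*(-464) + 32/439 = 2089392 + 32/439 = 917243120/439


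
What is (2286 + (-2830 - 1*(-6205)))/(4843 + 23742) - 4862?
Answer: -138974609/28585 ≈ -4861.8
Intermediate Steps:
(2286 + (-2830 - 1*(-6205)))/(4843 + 23742) - 4862 = (2286 + (-2830 + 6205))/28585 - 4862 = (2286 + 3375)*(1/28585) - 4862 = 5661*(1/28585) - 4862 = 5661/28585 - 4862 = -138974609/28585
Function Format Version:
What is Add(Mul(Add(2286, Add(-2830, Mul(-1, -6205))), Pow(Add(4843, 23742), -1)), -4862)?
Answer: Rational(-138974609, 28585) ≈ -4861.8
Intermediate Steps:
Add(Mul(Add(2286, Add(-2830, Mul(-1, -6205))), Pow(Add(4843, 23742), -1)), -4862) = Add(Mul(Add(2286, Add(-2830, 6205)), Pow(28585, -1)), -4862) = Add(Mul(Add(2286, 3375), Rational(1, 28585)), -4862) = Add(Mul(5661, Rational(1, 28585)), -4862) = Add(Rational(5661, 28585), -4862) = Rational(-138974609, 28585)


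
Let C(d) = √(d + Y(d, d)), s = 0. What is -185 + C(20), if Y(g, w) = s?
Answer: -185 + 2*√5 ≈ -180.53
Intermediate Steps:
Y(g, w) = 0
C(d) = √d (C(d) = √(d + 0) = √d)
-185 + C(20) = -185 + √20 = -185 + 2*√5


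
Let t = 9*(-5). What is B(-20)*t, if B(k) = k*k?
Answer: -18000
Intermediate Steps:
B(k) = k²
t = -45
B(-20)*t = (-20)²*(-45) = 400*(-45) = -18000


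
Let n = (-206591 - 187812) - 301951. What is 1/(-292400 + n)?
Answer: -1/988754 ≈ -1.0114e-6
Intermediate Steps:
n = -696354 (n = -394403 - 301951 = -696354)
1/(-292400 + n) = 1/(-292400 - 696354) = 1/(-988754) = -1/988754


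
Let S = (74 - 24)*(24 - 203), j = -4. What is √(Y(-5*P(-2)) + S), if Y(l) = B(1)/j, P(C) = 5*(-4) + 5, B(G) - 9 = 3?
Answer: I*√8953 ≈ 94.62*I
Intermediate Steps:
B(G) = 12 (B(G) = 9 + 3 = 12)
P(C) = -15 (P(C) = -20 + 5 = -15)
S = -8950 (S = 50*(-179) = -8950)
Y(l) = -3 (Y(l) = 12/(-4) = 12*(-¼) = -3)
√(Y(-5*P(-2)) + S) = √(-3 - 8950) = √(-8953) = I*√8953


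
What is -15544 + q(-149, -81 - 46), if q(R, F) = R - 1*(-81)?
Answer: -15612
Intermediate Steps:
q(R, F) = 81 + R (q(R, F) = R + 81 = 81 + R)
-15544 + q(-149, -81 - 46) = -15544 + (81 - 149) = -15544 - 68 = -15612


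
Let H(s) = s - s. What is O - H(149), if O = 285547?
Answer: 285547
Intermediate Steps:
H(s) = 0
O - H(149) = 285547 - 1*0 = 285547 + 0 = 285547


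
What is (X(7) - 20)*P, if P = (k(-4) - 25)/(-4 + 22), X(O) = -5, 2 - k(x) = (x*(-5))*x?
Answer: -475/6 ≈ -79.167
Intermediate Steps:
k(x) = 2 + 5*x**2 (k(x) = 2 - x*(-5)*x = 2 - (-5*x)*x = 2 - (-5)*x**2 = 2 + 5*x**2)
P = 19/6 (P = ((2 + 5*(-4)**2) - 25)/(-4 + 22) = ((2 + 5*16) - 25)/18 = ((2 + 80) - 25)*(1/18) = (82 - 25)*(1/18) = 57*(1/18) = 19/6 ≈ 3.1667)
(X(7) - 20)*P = (-5 - 20)*(19/6) = -25*19/6 = -475/6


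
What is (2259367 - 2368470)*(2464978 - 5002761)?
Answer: 276879738649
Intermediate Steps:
(2259367 - 2368470)*(2464978 - 5002761) = -109103*(-2537783) = 276879738649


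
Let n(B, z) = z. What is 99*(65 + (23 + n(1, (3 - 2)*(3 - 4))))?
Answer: 8613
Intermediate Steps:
99*(65 + (23 + n(1, (3 - 2)*(3 - 4)))) = 99*(65 + (23 + (3 - 2)*(3 - 4))) = 99*(65 + (23 + 1*(-1))) = 99*(65 + (23 - 1)) = 99*(65 + 22) = 99*87 = 8613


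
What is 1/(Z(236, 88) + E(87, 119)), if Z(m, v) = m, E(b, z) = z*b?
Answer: 1/10589 ≈ 9.4438e-5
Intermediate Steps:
E(b, z) = b*z
1/(Z(236, 88) + E(87, 119)) = 1/(236 + 87*119) = 1/(236 + 10353) = 1/10589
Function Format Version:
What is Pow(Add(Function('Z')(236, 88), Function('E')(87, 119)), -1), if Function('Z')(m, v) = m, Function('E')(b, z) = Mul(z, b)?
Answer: Rational(1, 10589) ≈ 9.4438e-5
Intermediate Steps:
Function('E')(b, z) = Mul(b, z)
Pow(Add(Function('Z')(236, 88), Function('E')(87, 119)), -1) = Pow(Add(236, Mul(87, 119)), -1) = Pow(Add(236, 10353), -1) = Pow(10589, -1) = Rational(1, 10589)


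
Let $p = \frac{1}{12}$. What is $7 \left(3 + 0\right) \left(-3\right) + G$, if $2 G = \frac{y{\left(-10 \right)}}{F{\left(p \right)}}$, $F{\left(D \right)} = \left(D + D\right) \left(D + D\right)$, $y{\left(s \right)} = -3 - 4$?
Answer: $-189$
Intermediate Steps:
$y{\left(s \right)} = -7$
$p = \frac{1}{12} \approx 0.083333$
$F{\left(D \right)} = 4 D^{2}$ ($F{\left(D \right)} = 2 D 2 D = 4 D^{2}$)
$G = -126$ ($G = \frac{\left(-7\right) \frac{1}{4 \left(\frac{1}{12}\right)^{2}}}{2} = \frac{\left(-7\right) \frac{1}{4 \cdot \frac{1}{144}}}{2} = \frac{\left(-7\right) \frac{1}{\frac{1}{36}}}{2} = \frac{\left(-7\right) 36}{2} = \frac{1}{2} \left(-252\right) = -126$)
$7 \left(3 + 0\right) \left(-3\right) + G = 7 \left(3 + 0\right) \left(-3\right) - 126 = 7 \cdot 3 \left(-3\right) - 126 = 21 \left(-3\right) - 126 = -63 - 126 = -189$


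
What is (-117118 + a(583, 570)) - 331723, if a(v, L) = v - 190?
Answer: -448448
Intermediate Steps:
a(v, L) = -190 + v
(-117118 + a(583, 570)) - 331723 = (-117118 + (-190 + 583)) - 331723 = (-117118 + 393) - 331723 = -116725 - 331723 = -448448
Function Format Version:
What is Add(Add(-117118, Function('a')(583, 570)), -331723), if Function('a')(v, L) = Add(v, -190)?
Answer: -448448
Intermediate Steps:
Function('a')(v, L) = Add(-190, v)
Add(Add(-117118, Function('a')(583, 570)), -331723) = Add(Add(-117118, Add(-190, 583)), -331723) = Add(Add(-117118, 393), -331723) = Add(-116725, -331723) = -448448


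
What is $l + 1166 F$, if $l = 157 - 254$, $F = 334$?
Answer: $389347$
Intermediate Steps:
$l = -97$ ($l = 157 - 254 = -97$)
$l + 1166 F = -97 + 1166 \cdot 334 = -97 + 389444 = 389347$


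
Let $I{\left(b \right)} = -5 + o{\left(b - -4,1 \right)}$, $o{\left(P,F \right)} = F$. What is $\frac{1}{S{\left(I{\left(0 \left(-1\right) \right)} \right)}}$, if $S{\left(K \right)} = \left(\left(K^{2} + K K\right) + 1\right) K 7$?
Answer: $- \frac{1}{924} \approx -0.0010823$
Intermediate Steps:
$I{\left(b \right)} = -4$ ($I{\left(b \right)} = -5 + 1 = -4$)
$S{\left(K \right)} = 7 K \left(1 + 2 K^{2}\right)$ ($S{\left(K \right)} = \left(\left(K^{2} + K^{2}\right) + 1\right) K 7 = \left(2 K^{2} + 1\right) K 7 = \left(1 + 2 K^{2}\right) K 7 = K \left(1 + 2 K^{2}\right) 7 = 7 K \left(1 + 2 K^{2}\right)$)
$\frac{1}{S{\left(I{\left(0 \left(-1\right) \right)} \right)}} = \frac{1}{7 \left(-4\right) + 14 \left(-4\right)^{3}} = \frac{1}{-28 + 14 \left(-64\right)} = \frac{1}{-28 - 896} = \frac{1}{-924} = - \frac{1}{924}$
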